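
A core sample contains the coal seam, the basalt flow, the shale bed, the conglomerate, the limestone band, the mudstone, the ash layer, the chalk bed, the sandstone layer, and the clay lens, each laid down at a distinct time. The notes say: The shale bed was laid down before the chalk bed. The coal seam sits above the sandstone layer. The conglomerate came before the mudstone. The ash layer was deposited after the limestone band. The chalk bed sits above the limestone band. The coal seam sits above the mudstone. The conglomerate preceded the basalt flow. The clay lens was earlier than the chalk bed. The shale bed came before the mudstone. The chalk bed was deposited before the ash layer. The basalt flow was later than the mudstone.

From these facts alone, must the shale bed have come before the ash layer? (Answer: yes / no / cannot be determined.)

yes

Chain the constraints: the shale bed → the chalk bed → the ash layer. Each link is directly stated, so the shale bed comes before the ash layer.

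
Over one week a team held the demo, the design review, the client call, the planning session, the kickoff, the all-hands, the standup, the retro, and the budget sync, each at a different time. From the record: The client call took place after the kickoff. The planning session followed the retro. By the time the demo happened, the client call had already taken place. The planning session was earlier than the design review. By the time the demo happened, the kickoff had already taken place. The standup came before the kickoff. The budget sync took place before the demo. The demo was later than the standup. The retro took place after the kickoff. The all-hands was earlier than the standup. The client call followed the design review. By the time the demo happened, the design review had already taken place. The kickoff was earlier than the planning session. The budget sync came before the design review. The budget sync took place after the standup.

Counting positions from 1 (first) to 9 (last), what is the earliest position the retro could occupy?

4

The all-hands, the kickoff, and the standup must all come before the retro — 3 forced predecessors.
Nothing else is forced ahead of the retro, so its earliest slot is position 3 + 1 = 4.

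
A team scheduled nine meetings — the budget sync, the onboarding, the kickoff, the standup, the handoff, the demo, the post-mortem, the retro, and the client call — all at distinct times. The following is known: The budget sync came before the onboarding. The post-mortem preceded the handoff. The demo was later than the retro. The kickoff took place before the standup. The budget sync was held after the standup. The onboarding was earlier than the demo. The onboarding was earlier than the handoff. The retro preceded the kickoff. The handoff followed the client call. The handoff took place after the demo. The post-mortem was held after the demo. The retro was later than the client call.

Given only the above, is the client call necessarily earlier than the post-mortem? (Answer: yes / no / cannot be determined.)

Chain the constraints: the client call → the retro → the demo → the post-mortem. Each link is directly stated, so the client call comes before the post-mortem.

yes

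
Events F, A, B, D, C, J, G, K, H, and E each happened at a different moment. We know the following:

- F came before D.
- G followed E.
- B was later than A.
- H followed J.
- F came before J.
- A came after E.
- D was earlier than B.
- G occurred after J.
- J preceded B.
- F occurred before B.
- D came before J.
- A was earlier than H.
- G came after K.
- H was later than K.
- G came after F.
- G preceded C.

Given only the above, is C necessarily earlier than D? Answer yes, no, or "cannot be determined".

Tracing the constraints gives D → J → G → C, so D must come before C.
That means C cannot be before D.

no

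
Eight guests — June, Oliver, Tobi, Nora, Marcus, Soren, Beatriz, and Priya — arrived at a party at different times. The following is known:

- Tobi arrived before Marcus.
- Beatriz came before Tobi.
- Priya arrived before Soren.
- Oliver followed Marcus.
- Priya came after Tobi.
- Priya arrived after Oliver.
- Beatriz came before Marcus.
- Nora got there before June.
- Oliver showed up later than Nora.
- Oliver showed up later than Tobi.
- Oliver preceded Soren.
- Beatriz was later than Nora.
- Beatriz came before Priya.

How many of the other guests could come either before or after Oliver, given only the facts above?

1

Forced before Oliver: Beatriz, Marcus, Nora, and Tobi; forced after Oliver: Priya and Soren.
That leaves June with no forced order relative to Oliver — 1.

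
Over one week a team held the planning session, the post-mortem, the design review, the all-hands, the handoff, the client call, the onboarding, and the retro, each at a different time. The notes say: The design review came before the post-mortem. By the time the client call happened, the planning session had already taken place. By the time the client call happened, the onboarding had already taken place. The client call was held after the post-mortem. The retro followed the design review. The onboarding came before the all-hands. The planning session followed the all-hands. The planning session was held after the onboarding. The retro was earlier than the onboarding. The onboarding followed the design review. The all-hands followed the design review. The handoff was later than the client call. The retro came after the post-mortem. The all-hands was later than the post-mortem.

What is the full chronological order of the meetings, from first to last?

The constraints fix every adjacent pair, so only one ordering works:
the design review → the post-mortem → the retro → the onboarding → the all-hands → the planning session → the client call → the handoff.

the design review, the post-mortem, the retro, the onboarding, the all-hands, the planning session, the client call, the handoff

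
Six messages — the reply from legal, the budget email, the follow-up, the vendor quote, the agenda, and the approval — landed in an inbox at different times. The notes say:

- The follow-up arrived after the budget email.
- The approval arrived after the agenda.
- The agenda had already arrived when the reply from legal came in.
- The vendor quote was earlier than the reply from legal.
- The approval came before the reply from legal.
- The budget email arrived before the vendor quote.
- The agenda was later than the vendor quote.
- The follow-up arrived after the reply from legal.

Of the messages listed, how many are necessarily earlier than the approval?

3

Directly stated before the approval: the agenda.
The budget email reaches the approval via the budget email → the vendor quote → the agenda → the approval.
The vendor quote reaches the approval via the vendor quote → the agenda → the approval.
No chain forces the reply from legal (or any of the others) ahead of the approval.
That's the agenda, the budget email, and the vendor quote — 3 in all.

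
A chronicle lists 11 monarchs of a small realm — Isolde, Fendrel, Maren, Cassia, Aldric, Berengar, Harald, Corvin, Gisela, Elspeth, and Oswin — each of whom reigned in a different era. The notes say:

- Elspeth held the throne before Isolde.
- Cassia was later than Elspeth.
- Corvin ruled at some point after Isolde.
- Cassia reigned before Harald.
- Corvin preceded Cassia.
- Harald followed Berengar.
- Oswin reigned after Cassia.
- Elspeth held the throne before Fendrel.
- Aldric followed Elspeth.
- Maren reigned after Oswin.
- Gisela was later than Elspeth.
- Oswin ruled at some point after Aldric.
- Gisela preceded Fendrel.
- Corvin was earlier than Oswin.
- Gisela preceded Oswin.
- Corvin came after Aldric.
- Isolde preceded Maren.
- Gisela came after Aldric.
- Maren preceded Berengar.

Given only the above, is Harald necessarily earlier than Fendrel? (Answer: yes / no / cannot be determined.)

cannot be determined

No chain of stated constraints runs from Harald to Fendrel, and none runs from Fendrel to Harald either.
So the relative order of Harald and Fendrel is not fixed by the given facts.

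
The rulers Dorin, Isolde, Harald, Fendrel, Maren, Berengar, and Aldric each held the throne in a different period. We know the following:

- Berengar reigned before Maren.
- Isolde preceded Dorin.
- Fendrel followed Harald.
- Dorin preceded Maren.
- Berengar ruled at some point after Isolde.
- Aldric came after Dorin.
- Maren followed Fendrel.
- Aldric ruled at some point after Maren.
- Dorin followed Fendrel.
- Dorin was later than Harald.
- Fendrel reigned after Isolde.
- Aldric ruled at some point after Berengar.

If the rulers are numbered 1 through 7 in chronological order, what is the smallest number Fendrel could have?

Harald and Isolde must both come before Fendrel — 2 forced predecessors.
Nothing else is forced ahead of Fendrel, so their earliest slot is position 2 + 1 = 3.

3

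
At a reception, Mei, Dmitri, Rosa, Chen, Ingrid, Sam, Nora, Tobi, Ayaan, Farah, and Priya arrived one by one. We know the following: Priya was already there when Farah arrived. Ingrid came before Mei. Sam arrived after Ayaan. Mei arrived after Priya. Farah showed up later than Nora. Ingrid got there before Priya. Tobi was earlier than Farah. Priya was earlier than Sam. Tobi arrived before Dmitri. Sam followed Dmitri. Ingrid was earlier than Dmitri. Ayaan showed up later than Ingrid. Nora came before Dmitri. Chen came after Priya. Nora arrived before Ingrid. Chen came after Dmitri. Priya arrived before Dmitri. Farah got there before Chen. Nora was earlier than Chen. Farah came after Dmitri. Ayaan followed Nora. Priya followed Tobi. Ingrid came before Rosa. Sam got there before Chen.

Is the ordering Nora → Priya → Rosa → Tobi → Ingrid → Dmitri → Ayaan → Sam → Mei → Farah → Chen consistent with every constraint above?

The constraints require Ingrid before Priya, but in the proposed sequence Priya appears ahead of Ingrid. That one violation is enough.

no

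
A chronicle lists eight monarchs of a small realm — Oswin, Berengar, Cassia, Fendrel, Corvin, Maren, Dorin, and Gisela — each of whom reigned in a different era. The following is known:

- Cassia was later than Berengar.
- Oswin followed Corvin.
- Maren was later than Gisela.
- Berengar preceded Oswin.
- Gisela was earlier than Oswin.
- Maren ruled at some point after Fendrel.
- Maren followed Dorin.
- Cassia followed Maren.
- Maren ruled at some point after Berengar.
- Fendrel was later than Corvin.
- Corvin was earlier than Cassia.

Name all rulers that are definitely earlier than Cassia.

Directly stated before Cassia: Berengar, Corvin, and Maren.
Dorin reaches Cassia via Dorin → Maren → Cassia.
Fendrel reaches Cassia via Fendrel → Maren → Cassia.
Gisela reaches Cassia via Gisela → Maren → Cassia.

Berengar, Corvin, Dorin, Fendrel, Gisela, Maren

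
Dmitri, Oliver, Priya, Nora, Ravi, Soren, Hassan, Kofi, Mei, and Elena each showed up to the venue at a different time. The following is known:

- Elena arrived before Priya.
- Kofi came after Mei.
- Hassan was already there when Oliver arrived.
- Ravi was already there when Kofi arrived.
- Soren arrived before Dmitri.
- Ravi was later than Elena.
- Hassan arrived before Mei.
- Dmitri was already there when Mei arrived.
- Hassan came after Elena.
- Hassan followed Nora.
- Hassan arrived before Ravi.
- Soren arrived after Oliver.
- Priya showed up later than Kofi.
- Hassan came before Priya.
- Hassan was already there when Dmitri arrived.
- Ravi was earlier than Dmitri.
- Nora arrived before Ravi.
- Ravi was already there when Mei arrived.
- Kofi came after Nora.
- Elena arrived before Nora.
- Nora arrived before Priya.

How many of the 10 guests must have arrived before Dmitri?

6

Directly stated before Dmitri: Hassan, Ravi, and Soren.
Elena reaches Dmitri via Elena → Hassan → Dmitri.
Nora reaches Dmitri via Nora → Hassan → Dmitri.
Oliver reaches Dmitri via Oliver → Soren → Dmitri.
That's Elena, Hassan, Nora, Oliver, Ravi, and Soren — 6 in all.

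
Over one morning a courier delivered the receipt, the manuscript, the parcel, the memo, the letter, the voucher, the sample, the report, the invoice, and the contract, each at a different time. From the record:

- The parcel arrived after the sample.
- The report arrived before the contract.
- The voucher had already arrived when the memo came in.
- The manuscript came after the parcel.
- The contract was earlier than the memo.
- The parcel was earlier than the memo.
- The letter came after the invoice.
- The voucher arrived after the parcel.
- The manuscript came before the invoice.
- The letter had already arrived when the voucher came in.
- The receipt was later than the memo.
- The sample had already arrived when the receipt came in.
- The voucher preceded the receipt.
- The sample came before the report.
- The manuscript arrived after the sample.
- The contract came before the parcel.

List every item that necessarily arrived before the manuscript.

the contract, the parcel, the report, the sample

Directly stated before the manuscript: the parcel and the sample.
The contract reaches the manuscript via the contract → the parcel → the manuscript.
The report reaches the manuscript via the report → the contract → the parcel → the manuscript.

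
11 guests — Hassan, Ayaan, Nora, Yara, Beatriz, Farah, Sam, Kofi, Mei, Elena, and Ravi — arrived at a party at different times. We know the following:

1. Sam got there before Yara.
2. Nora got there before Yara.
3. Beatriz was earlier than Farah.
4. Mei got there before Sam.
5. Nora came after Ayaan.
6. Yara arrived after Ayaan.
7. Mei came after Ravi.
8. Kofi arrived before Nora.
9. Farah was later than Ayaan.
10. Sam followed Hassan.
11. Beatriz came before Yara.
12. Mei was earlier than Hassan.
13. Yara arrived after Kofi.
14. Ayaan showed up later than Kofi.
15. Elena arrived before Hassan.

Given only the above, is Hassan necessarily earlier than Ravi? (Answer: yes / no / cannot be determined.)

no

Tracing the constraints gives Ravi → Mei → Hassan, so Ravi must come before Hassan.
That means Hassan cannot be before Ravi.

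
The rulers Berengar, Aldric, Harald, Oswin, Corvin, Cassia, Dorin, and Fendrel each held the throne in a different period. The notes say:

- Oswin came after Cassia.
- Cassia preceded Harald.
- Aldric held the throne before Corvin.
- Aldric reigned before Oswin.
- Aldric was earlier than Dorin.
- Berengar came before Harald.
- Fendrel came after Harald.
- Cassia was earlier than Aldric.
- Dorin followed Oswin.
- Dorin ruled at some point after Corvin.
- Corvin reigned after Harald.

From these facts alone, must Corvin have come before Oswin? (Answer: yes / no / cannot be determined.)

No chain of stated constraints runs from Corvin to Oswin, and none runs from Oswin to Corvin either.
So the relative order of Corvin and Oswin is not fixed by the given facts.

cannot be determined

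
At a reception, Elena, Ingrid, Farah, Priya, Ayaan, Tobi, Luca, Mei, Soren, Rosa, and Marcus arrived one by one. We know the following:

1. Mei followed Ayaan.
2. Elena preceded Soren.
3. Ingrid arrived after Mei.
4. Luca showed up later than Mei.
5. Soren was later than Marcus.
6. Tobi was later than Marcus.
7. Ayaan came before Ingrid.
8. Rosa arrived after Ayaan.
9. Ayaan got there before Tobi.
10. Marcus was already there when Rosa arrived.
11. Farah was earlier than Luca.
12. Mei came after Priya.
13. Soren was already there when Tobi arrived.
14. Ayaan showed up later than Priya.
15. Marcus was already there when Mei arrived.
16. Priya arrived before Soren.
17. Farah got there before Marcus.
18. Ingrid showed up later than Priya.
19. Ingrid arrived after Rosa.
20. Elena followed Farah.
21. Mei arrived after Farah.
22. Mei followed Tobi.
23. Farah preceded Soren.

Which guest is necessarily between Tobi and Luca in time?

Mei

Tracing the constraints gives Tobi → Mei → Luca, so Mei sits after Tobi and before Luca.
No other guest is forced both after Tobi and before Luca.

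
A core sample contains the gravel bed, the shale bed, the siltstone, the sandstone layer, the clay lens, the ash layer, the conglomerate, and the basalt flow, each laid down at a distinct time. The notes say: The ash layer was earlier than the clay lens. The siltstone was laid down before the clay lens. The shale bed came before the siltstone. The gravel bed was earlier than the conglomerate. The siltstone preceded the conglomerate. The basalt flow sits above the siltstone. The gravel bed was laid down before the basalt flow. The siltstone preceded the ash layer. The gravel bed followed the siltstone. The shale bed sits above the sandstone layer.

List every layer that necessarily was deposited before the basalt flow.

the gravel bed, the sandstone layer, the shale bed, the siltstone

Directly stated before the basalt flow: the gravel bed and the siltstone.
The sandstone layer reaches the basalt flow via the sandstone layer → the shale bed → the siltstone → the basalt flow.
The shale bed reaches the basalt flow via the shale bed → the siltstone → the basalt flow.
No chain forces the conglomerate (or any of the others) ahead of the basalt flow.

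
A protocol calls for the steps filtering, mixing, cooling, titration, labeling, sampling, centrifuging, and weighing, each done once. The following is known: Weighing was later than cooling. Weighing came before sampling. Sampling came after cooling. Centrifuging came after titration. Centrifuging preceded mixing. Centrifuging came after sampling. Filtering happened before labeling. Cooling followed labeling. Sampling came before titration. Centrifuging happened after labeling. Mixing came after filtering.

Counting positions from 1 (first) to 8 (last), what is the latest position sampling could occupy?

5

Sampling must come before centrifuging, mixing, and titration — 3 steps forced after it.
Everything else can be placed before sampling in some valid order, so sampling can sit as late as position 8 − 3 = 5.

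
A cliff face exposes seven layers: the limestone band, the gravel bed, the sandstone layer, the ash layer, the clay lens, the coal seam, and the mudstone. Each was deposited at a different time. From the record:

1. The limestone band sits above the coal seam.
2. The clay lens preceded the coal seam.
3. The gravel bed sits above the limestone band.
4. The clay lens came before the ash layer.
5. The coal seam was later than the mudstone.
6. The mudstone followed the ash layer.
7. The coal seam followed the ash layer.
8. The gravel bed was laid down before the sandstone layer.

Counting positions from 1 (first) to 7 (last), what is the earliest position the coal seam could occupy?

The ash layer, the clay lens, and the mudstone must all come before the coal seam — 3 forced predecessors.
Nothing else is forced ahead of the coal seam, so its earliest slot is position 3 + 1 = 4.

4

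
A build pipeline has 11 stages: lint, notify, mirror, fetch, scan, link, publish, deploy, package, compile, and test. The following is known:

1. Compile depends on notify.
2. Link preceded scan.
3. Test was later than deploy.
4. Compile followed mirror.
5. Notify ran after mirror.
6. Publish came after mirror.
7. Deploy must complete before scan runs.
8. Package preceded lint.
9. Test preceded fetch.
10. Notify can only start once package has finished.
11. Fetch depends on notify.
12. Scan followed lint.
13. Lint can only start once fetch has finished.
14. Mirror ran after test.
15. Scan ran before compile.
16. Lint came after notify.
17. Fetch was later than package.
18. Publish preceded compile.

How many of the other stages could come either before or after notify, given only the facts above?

Forced before notify: deploy, mirror, package, and test; forced after notify: compile, fetch, lint, and scan.
That leaves link and publish with no forced order relative to notify — 2.

2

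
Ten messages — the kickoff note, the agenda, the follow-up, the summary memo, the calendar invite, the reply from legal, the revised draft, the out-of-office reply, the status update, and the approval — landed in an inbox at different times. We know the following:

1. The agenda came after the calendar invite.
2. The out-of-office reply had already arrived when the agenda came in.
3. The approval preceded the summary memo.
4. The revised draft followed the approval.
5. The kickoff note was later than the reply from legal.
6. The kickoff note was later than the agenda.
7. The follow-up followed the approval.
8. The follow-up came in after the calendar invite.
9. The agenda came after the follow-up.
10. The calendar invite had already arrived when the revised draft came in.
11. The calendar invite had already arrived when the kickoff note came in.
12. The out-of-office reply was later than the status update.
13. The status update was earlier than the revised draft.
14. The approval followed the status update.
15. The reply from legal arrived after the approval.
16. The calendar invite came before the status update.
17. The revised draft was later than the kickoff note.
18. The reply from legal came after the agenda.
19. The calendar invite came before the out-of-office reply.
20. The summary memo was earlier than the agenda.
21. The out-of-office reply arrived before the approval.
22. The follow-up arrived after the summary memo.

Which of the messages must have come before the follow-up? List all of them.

the approval, the calendar invite, the out-of-office reply, the status update, the summary memo

Directly stated before the follow-up: the approval, the calendar invite, and the summary memo.
The out-of-office reply reaches the follow-up via the out-of-office reply → the approval → the follow-up.
The status update reaches the follow-up via the status update → the approval → the follow-up.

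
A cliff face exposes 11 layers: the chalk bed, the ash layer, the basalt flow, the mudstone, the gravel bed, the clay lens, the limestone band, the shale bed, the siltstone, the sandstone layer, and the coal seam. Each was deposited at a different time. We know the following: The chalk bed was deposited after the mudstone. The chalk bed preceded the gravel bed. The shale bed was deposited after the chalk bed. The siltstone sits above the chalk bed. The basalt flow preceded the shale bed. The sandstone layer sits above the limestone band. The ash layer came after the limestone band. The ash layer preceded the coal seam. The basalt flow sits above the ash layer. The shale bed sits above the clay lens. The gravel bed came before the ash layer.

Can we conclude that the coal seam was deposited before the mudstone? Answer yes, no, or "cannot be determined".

no

Tracing the constraints gives the mudstone → the chalk bed → the gravel bed → the ash layer → the coal seam, so the mudstone must come before the coal seam.
That means the coal seam cannot be before the mudstone.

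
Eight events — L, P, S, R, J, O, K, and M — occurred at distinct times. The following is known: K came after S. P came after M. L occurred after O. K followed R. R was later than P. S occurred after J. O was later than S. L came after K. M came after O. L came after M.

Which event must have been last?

L

Every other event has a chain of constraints placing it before L, so L is last.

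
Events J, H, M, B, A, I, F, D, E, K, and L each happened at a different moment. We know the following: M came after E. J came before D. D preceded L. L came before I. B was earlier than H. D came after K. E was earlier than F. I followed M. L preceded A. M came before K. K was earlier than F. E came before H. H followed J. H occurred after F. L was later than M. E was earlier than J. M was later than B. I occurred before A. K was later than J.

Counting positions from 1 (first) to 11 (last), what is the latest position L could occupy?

L must come before A and I — 2 events forced after it.
Everything else can be placed before L in some valid order, so L can sit as late as position 11 − 2 = 9.

9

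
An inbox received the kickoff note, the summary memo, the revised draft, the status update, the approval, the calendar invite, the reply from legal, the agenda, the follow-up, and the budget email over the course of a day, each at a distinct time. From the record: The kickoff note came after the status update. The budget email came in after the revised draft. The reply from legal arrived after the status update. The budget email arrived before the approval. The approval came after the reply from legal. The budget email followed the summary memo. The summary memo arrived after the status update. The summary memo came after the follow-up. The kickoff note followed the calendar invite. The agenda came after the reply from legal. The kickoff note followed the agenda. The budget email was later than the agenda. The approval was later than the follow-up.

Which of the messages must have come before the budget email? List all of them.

Directly stated before the budget email: the agenda, the revised draft, and the summary memo.
The follow-up reaches the budget email via the follow-up → the summary memo → the budget email.
The reply from legal reaches the budget email via the reply from legal → the agenda → the budget email.
The status update reaches the budget email via the status update → the summary memo → the budget email.

the agenda, the follow-up, the reply from legal, the revised draft, the status update, the summary memo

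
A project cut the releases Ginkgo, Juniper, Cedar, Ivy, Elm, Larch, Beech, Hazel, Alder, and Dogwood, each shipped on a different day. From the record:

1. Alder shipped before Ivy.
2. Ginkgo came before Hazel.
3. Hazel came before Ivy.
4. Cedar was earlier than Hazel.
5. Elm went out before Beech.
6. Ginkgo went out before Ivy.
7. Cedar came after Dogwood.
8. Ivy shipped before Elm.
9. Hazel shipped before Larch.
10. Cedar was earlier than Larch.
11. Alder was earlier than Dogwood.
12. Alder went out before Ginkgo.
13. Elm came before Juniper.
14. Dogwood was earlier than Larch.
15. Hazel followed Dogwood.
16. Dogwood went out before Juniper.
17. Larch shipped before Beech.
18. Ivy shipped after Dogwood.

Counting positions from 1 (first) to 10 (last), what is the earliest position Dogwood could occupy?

Alder must come before Dogwood — 1 forced predecessor.
Nothing else is forced ahead of Dogwood, so its earliest slot is position 1 + 1 = 2.

2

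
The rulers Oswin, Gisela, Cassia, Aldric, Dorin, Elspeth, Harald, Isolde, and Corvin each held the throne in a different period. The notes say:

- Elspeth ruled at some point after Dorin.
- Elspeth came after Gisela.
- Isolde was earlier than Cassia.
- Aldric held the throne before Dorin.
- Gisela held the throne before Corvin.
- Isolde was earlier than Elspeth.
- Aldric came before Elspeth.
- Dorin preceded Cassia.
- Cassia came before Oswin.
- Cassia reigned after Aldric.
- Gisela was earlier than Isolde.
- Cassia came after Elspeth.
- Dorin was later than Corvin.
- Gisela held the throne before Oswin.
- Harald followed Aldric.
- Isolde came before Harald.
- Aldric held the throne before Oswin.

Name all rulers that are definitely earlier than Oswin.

Directly stated before Oswin: Aldric, Cassia, and Gisela.
Corvin reaches Oswin via Corvin → Dorin → Cassia → Oswin.
Dorin reaches Oswin via Dorin → Cassia → Oswin.
Elspeth reaches Oswin via Elspeth → Cassia → Oswin.
Likewise Isolde reaches Oswin by chaining the stated constraints.
No chain forces Harald ahead of Oswin.

Aldric, Cassia, Corvin, Dorin, Elspeth, Gisela, Isolde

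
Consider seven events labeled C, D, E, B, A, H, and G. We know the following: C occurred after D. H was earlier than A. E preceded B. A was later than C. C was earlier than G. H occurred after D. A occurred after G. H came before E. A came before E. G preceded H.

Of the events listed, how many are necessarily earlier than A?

4

Directly stated before A: C, G, and H.
D reaches A via D → C → A.
No chain forces B (or any of the others) ahead of A.
That's C, D, G, and H — 4 in all.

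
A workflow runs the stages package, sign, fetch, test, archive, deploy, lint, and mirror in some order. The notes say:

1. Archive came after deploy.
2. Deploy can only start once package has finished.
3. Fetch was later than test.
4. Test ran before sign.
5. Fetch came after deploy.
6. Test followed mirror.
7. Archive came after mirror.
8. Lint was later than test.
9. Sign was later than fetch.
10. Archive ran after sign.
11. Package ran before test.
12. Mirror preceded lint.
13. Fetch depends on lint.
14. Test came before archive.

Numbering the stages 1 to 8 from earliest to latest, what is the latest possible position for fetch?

6

Fetch must come before archive and sign — 2 stages forced after it.
Everything else can be placed before fetch in some valid order, so fetch can sit as late as position 8 − 2 = 6.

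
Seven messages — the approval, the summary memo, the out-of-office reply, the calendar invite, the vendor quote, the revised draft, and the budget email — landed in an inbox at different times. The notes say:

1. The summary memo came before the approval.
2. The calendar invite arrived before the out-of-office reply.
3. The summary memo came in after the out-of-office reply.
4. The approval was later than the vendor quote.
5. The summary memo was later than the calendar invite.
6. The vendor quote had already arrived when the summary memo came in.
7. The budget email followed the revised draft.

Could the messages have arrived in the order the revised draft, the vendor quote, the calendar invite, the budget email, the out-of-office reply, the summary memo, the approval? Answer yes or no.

Check each stated constraint against the proposed order — e.g. the vendor quote is ahead of the summary memo; the vendor quote is ahead of the approval. Every pair is in the required order; nothing is violated.

yes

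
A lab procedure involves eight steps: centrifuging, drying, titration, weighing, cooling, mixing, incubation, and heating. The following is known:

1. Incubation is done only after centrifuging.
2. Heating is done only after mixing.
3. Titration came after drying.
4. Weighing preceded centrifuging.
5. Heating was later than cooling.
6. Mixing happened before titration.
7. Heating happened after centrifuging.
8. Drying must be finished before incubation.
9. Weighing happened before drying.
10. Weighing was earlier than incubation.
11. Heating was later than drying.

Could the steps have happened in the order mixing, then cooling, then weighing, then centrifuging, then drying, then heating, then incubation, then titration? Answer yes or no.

Check each stated constraint against the proposed order — e.g. mixing is ahead of heating; mixing is ahead of titration. Every pair is in the required order; nothing is violated.

yes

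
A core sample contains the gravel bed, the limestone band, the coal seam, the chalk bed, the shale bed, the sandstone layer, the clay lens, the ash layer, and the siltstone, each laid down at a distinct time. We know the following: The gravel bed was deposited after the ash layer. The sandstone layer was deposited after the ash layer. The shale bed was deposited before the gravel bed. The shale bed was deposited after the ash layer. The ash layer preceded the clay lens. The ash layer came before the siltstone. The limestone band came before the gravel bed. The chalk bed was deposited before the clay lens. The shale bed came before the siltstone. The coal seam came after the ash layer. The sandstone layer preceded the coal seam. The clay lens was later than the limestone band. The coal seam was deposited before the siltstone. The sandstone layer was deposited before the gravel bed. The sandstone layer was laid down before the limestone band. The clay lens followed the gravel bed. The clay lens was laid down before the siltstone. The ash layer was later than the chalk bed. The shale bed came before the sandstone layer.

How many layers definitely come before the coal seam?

4

Directly stated before the coal seam: the ash layer and the sandstone layer.
The chalk bed reaches the coal seam via the chalk bed → the ash layer → the coal seam.
The shale bed reaches the coal seam via the shale bed → the sandstone layer → the coal seam.
No chain forces the clay lens (or any of the others) ahead of the coal seam.
That's the ash layer, the chalk bed, the sandstone layer, and the shale bed — 4 in all.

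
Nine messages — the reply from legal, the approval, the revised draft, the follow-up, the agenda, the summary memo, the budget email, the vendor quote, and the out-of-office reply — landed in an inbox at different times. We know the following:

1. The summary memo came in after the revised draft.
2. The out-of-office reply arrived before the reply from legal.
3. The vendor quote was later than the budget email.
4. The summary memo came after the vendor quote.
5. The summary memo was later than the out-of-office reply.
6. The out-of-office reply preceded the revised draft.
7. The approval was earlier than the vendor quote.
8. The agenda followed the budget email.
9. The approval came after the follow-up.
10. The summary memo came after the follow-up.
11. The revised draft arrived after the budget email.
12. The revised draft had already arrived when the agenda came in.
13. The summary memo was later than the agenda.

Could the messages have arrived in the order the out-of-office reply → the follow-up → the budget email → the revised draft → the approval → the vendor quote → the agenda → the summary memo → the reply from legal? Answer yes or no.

yes

Check each stated constraint against the proposed order — e.g. the out-of-office reply is ahead of the summary memo; the out-of-office reply is ahead of the reply from legal. Every pair is in the required order; nothing is violated.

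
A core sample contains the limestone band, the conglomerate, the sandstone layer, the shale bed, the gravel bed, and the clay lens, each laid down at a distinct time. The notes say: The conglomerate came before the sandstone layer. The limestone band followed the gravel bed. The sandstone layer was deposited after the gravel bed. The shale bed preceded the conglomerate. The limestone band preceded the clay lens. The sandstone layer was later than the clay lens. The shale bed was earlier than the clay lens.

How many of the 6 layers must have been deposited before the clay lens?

3

Directly stated before the clay lens: the limestone band and the shale bed.
The gravel bed reaches the clay lens via the gravel bed → the limestone band → the clay lens.
That's the gravel bed, the limestone band, and the shale bed — 3 in all.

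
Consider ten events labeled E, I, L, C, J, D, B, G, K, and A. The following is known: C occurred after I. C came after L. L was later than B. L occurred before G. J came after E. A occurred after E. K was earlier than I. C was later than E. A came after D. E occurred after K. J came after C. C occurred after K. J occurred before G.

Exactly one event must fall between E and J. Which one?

C

Tracing the constraints gives E → C → J, so C sits after E and before J.
No other event is forced both after E and before J.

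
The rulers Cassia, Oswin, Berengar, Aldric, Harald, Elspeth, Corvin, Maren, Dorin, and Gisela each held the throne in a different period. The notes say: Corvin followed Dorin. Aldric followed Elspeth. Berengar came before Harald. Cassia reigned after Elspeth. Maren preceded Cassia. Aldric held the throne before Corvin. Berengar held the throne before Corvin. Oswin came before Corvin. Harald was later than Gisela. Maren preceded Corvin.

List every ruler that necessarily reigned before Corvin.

Aldric, Berengar, Dorin, Elspeth, Maren, Oswin

Directly stated before Corvin: Aldric, Berengar, Dorin, Maren, and Oswin.
Elspeth reaches Corvin via Elspeth → Aldric → Corvin.
No chain forces Harald (or any of the others) ahead of Corvin.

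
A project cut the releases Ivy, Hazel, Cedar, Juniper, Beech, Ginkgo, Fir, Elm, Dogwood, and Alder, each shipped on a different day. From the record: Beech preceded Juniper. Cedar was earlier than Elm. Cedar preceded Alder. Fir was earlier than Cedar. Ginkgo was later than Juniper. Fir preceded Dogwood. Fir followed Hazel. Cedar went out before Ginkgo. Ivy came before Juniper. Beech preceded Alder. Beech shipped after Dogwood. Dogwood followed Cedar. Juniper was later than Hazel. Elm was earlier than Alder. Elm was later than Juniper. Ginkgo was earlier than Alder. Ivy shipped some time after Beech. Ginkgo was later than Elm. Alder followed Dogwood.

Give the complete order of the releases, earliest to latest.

Hazel, Fir, Cedar, Dogwood, Beech, Ivy, Juniper, Elm, Ginkgo, Alder

The constraints fix every adjacent pair, so only one ordering works:
Hazel → Fir → Cedar → Dogwood → Beech → Ivy → Juniper → Elm → Ginkgo → Alder.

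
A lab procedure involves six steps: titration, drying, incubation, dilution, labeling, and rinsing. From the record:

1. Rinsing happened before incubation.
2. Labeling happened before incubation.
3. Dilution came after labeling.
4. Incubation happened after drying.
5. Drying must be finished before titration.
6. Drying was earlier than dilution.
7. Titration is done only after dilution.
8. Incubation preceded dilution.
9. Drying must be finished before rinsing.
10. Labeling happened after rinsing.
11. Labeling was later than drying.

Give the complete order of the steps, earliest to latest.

The constraints fix every adjacent pair, so only one ordering works:
drying → rinsing → labeling → incubation → dilution → titration.

drying, rinsing, labeling, incubation, dilution, titration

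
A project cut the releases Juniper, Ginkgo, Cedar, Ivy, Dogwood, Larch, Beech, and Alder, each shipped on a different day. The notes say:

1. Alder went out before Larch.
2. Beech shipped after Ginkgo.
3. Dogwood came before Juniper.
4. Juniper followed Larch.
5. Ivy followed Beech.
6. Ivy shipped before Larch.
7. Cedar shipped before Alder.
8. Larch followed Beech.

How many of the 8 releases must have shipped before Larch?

5

Directly stated before Larch: Alder, Beech, and Ivy.
Cedar reaches Larch via Cedar → Alder → Larch.
Ginkgo reaches Larch via Ginkgo → Beech → Larch.
No chain forces Dogwood (or any of the others) ahead of Larch.
That's Alder, Beech, Cedar, Ginkgo, and Ivy — 5 in all.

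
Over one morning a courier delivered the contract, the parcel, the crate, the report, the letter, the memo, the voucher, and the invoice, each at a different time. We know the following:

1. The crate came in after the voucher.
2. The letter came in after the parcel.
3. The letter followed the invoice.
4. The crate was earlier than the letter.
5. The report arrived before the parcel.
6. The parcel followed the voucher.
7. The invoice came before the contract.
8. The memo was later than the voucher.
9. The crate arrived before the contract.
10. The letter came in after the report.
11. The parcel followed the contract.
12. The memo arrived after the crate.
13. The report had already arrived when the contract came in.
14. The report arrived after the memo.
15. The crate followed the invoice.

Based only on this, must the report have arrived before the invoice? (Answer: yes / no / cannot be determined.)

no

Tracing the constraints gives the invoice → the crate → the memo → the report, so the invoice must come before the report.
That means the report cannot be before the invoice.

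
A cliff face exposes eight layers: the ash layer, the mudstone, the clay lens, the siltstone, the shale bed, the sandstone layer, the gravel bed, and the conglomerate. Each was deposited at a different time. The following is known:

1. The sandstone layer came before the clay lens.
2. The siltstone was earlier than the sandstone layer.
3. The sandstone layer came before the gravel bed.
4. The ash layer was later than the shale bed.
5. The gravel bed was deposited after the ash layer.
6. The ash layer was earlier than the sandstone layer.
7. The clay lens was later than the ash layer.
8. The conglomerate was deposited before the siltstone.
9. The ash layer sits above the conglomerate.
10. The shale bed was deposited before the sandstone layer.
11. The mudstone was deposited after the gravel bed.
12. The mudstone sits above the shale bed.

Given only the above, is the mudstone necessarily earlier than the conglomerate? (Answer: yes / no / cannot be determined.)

Tracing the constraints gives the conglomerate → the ash layer → the gravel bed → the mudstone, so the conglomerate must come before the mudstone.
That means the mudstone cannot be before the conglomerate.

no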